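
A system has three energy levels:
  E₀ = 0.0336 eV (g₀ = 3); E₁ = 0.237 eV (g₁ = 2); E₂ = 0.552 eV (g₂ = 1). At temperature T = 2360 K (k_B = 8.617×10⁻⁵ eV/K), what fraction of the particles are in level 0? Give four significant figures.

k_BT = 8.617×10⁻⁵ × 2360 K = 0.203361 eV.
Eᵢ/kT = 0.165223, 1.16542, 2.71438.
Z = Σ gᵢe^(−Eᵢ/kT) = 3·e^(−0.165223) + 2·e^(−1.16542) + 1·e^(−2.71438) = 2.54311 + 0.623583 + 0.0662460 = 3.23294.
P₀ = g₀ e^(−E₀/kT) / Z = 2.54311/3.23294 = 0.7866.

0.7866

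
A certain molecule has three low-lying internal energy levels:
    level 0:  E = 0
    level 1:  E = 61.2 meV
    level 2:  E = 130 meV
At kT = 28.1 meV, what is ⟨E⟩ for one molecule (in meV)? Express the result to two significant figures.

7.3 meV

Eᵢ/kT = 0, 2.178, 4.626.
Z = Σ e^(−Eᵢ/kT) = e^(−0) + e^(−2.178) + e^(−4.626) = 1.000 + 0.1133 + 0.009794 = 1.123.
⟨E⟩ = Σ Eᵢ e^(−Eᵢ/kT) / Z = (0·1.000 + 61.2·0.1133 + 130·0.009794) / 1.123 = 7.3 meV.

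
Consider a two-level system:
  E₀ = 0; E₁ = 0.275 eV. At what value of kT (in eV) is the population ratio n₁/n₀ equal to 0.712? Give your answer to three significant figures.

0.810 eV

n₁/n₀ = exp[−(E₁−E₀)/kT] = 0.712.
⇒ (E₁−E₀)/kT = ln(1/0.712) = ln(1.4045) = 0.33968.
kT = 0.275 eV / 0.33968 = 0.810 eV.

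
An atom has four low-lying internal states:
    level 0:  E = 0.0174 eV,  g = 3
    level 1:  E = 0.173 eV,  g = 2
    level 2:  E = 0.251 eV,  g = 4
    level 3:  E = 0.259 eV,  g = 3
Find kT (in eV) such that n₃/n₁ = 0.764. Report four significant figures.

n₃/n₁ = (g₃/g₁) exp[−(E₃−E₁)/kT] = 0.764.
⇒ (E₃−E₁)/kT = ln((3/2)/0.764) = ln(1.96335) = 0.674652.
kT = 0.086 eV / 0.674652 = 0.1275 eV.

0.1275 eV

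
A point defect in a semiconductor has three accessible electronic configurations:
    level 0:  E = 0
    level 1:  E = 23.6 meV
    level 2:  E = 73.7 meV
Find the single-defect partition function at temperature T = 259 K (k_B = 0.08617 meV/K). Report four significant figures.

k_BT = 0.08617 × 259 K = 22.3180 meV.
Eᵢ/kT = 0, 1.05744, 3.30227.
Z = Σ e^(−Eᵢ/kT) = e^(−0) + e^(−1.05744) + e^(−3.30227) = 1.00000 + 0.347344 + 0.0367995 = 1.38414.

Z = 1.384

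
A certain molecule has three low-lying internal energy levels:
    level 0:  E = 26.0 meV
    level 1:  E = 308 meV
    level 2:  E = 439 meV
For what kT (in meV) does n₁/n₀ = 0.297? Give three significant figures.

n₁/n₀ = exp[−(E₁−E₀)/kT] = 0.297.
⇒ (E₁−E₀)/kT = ln(1/0.297) = ln(3.3670) = 1.2140.
kT = 282.0 meV / 1.2140 = 232 meV.

232 meV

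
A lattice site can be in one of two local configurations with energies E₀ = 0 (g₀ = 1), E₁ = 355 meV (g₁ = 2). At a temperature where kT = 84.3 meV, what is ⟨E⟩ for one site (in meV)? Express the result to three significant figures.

10.2 meV

Eᵢ/kT = 0, 4.2112.
Z = Σ gᵢe^(−Eᵢ/kT) = 1·e^(−0) + 2·e^(−4.2112) = 1.0000 + 0.029657 = 1.0297.
⟨E⟩ = Σ Eᵢ gᵢe^(−Eᵢ/kT) / Z = (0·1.0000 + 355·0.029657) / 1.0297 = 10.2 meV.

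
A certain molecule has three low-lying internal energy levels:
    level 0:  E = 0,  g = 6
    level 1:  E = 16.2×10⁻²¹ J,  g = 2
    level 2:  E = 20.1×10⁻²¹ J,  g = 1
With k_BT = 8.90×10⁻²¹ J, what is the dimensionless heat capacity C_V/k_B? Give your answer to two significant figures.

0.23

Eᵢ/kT = 0, 1.820, 2.258.
Z = Σ gᵢe^(−Eᵢ/kT) = 6·e^(−0) + 2·e^(−1.820) + 1·e^(−2.258) = 6.000 + 0.3241 + 0.1046 = 6.429.
⟨E⟩ = 1.144, ⟨E²⟩ = 19.80.
C_V/k_B = (⟨E²⟩ − ⟨E⟩²)/(kT)² = (19.80 − 1.309)/79.21 = 0.23.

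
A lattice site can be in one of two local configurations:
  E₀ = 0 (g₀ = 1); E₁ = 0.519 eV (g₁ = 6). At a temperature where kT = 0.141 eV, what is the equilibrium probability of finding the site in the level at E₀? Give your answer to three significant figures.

Eᵢ/kT = 0, 3.6809.
Z = Σ gᵢe^(−Eᵢ/kT) = 1·e^(−0) + 6·e^(−3.6809) = 1.0000 + 0.15120 = 1.1512.
P₀ = g₀ e^(−E₀/kT) / Z = 1.0000/1.1512 = 0.869.

0.869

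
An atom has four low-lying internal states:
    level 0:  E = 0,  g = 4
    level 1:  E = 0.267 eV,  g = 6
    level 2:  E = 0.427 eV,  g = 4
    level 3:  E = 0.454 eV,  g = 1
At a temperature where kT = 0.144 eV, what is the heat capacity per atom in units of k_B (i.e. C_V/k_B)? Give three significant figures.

Eᵢ/kT = 0, 1.8542, 2.9653, 3.1528.
Z = Σ gᵢe^(−Eᵢ/kT) = 4·e^(−0) + 6·e^(−1.8542) + 4·e^(−2.9653) + 1·e^(−3.1528) = 4.0000 + 0.93947 + 0.20618 + 0.042732 = 5.1884.
⟨E⟩ = 0.069054 eV, ⟨E²⟩ = 0.021851 eV².
C_V/k_B = (⟨E²⟩ − ⟨E⟩²)/(kT)² = (0.021851 − 0.0047685)/0.020736 = 0.824.

0.824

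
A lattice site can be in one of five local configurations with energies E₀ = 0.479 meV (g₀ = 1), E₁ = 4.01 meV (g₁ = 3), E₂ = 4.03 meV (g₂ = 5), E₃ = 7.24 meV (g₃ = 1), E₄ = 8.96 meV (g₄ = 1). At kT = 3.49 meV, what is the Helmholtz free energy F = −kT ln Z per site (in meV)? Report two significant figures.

-4.5 meV

Eᵢ/kT = 0.1372, 1.149, 1.155, 2.074, 2.567.
Z = Σ gᵢe^(−Eᵢ/kT) = 1·e^(−0.1372) + 3·e^(−1.149) + 5·e^(−1.155) + 1·e^(−2.074) + 1·e^(−2.567) = 0.8718 + 0.9509 + 1.575 + 0.1257 + 0.07677 = 3.600.
F = −kT ln Z = −3.49 × ln(3.600) = −3.49 × 1.281 = -4.5 meV.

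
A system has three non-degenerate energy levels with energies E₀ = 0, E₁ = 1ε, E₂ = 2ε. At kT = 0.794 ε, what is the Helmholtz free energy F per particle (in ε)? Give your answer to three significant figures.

Eᵢ/kT = 0, 1.2594, 2.5189.
Z = Σ e^(−Eᵢ/kT) = e^(−0) + e^(−1.2594) + e^(−2.5189) = 1.0000 + 0.28382 + 0.080548 = 1.3644.
F = −kT ln Z = −0.794 × ln(1.3644) = −0.794 × 0.31071 = -0.247 ε.

-0.247 ε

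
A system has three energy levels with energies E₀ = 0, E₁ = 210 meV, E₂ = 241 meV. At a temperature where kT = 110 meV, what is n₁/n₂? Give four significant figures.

1.326

n₁/n₂ = exp[−(E₁−E₂)/kT] = exp(−(-31 meV)/(110 meV)) = exp(0.281818) = 1.326.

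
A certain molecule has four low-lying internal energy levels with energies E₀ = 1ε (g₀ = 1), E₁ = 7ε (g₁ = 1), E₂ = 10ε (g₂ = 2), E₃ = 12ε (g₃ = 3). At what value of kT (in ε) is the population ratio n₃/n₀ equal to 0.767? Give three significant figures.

n₃/n₀ = (g₃/g₀) exp[−(E₃−E₀)/kT] = 0.767.
⇒ (E₃−E₀)/kT = ln((3/1)/0.767) = ln(3.9113) = 1.3639.
kT = 11ε / 1.3639 = 8.07 ε.

8.07 ε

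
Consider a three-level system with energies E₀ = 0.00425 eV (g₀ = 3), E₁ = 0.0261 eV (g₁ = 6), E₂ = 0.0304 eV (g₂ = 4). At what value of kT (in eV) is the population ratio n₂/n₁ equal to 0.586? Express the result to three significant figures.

0.0333 eV

n₂/n₁ = (g₂/g₁) exp[−(E₂−E₁)/kT] = 0.586.
⇒ (E₂−E₁)/kT = ln((4/6)/0.586) = ln(1.1377) = 0.12901.
kT = 0.0043 eV / 0.12901 = 0.0333 eV.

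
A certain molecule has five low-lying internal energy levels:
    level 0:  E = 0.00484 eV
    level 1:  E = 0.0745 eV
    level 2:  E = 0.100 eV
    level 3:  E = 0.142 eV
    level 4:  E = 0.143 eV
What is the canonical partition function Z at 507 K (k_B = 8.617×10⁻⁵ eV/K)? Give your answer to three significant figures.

k_BT = 8.617×10⁻⁵ × 507 K = 0.043688 eV.
Eᵢ/kT = 0.11079, 1.7053, 2.2890, 3.2503, 3.2732.
Z = Σ e^(−Eᵢ/kT) = e^(−0.11079) + e^(−1.7053) + e^(−2.2890) + e^(−3.2503) + e^(−3.2732) = 0.89513 + 0.18172 + 0.10137 + 0.038763 + 0.037885 = 1.2549.

Z = 1.25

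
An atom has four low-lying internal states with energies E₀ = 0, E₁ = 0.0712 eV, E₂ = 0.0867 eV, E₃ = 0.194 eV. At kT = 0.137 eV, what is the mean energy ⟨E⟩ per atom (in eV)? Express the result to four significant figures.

0.05720 eV

Eᵢ/kT = 0, 0.519708, 0.632847, 1.41606.
Z = Σ e^(−Eᵢ/kT) = e^(−0) + e^(−0.519708) + e^(−0.632847) + e^(−1.41606) = 1.00000 + 0.594694 + 0.531078 + 0.242668 = 2.36844.
⟨E⟩ = Σ Eᵢ e^(−Eᵢ/kT) / Z = (0·1.00000 + 0.0712·0.594694 + 0.0867·0.531078 + 0.194·0.242668) / 2.36844 = 0.05720 eV.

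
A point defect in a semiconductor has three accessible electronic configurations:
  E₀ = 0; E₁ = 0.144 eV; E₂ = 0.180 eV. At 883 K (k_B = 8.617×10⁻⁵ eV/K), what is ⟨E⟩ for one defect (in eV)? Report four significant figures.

k_BT = 8.617×10⁻⁵ × 883 K = 0.0760881 eV.
Eᵢ/kT = 0, 1.89254, 2.36568.
Z = Σ e^(−Eᵢ/kT) = e^(−0) + e^(−1.89254) + e^(−2.36568) = 1.00000 + 0.150689 + 0.0938854 = 1.24457.
⟨E⟩ = Σ Eᵢ e^(−Eᵢ/kT) / Z = (0·1.00000 + 0.144·0.150689 + 0.180·0.0938854) / 1.24457 = 0.03101 eV.

0.03101 eV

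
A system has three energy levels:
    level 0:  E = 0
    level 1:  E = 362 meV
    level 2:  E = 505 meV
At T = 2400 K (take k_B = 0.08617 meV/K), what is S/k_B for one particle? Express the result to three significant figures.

k_BT = 0.08617 × 2400 K = 206.81 meV.
Eᵢ/kT = 0, 1.7504, 2.4419.
Z = Σ e^(−Eᵢ/kT) = e^(−0) + e^(−1.7504) + e^(−2.4419) = 1.0000 + 0.17370 + 0.086995 = 1.2607.
⟨E⟩ = Σ EᵢPᵢ = 84.724 meV.
S/k_B = ln Z + ⟨E⟩/kT = ln(1.2607) + 84.724/206.81 = 0.23167 + 0.40967 = 0.641.

0.641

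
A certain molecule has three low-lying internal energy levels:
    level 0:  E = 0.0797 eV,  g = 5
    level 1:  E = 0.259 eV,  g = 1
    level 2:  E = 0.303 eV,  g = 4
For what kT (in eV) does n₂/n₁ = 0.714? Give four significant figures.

0.02553 eV

n₂/n₁ = (g₂/g₁) exp[−(E₂−E₁)/kT] = 0.714.
⇒ (E₂−E₁)/kT = ln((4/1)/0.714) = ln(5.60224) = 1.72317.
kT = 0.044 eV / 1.72317 = 0.02553 eV.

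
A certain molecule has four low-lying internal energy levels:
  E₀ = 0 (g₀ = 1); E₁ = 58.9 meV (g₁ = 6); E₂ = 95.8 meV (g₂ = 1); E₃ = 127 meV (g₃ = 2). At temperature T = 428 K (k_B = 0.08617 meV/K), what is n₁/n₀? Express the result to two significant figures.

1.2

k_BT = 0.08617 × 428 K = 36.88 meV.
n₁/n₀ = (g₁/g₀) exp[−(E₁−E₀)/kT] = (6/1) × exp(−(58.9 meV)/(36.88 meV)) = (6/1) × exp(-1.597) = 1.2.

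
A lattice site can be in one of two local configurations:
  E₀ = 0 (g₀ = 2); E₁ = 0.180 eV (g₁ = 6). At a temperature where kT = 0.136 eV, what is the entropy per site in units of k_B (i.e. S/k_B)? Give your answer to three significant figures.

1.87

Eᵢ/kT = 0, 1.3235.
Z = Σ gᵢe^(−Eᵢ/kT) = 2·e^(−0) + 6·e^(−1.3235) = 2.0000 + 1.5972 = 3.5972.
⟨E⟩ = Σ EᵢPᵢ = 0.079922 eV.
S/k_B = ln Z + ⟨E⟩/kT = ln(3.5972) + 0.079922/0.136 = 1.2802 + 0.58766 = 1.87.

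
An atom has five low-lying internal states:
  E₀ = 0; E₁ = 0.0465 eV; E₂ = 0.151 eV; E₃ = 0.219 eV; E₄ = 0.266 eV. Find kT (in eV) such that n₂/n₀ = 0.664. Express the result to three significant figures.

n₂/n₀ = exp[−(E₂−E₀)/kT] = 0.664.
⇒ (E₂−E₀)/kT = ln(1/0.664) = ln(1.5060) = 0.40946.
kT = 0.151 eV / 0.40946 = 0.369 eV.

0.369 eV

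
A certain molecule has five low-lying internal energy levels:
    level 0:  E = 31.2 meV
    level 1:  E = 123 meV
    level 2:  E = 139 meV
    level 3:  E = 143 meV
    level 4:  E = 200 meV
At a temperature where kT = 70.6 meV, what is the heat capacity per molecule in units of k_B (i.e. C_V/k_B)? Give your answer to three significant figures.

0.648

Eᵢ/kT = 0.44193, 1.7422, 1.9688, 2.0255, 2.8329.
Z = Σ e^(−Eᵢ/kT) = e^(−0.44193) + e^(−1.7422) + e^(−1.9688) + e^(−2.0255) + e^(−2.8329) = 0.64279 + 0.17513 + 0.13962 + 0.13193 + 0.058842 = 1.1483.
⟨E⟩ = 79.803 meV, ⟨E²⟩ = 9600.6 meV².
C_V/k_B = (⟨E²⟩ − ⟨E⟩²)/(kT)² = (9600.6 − 6368.5)/4984.4 = 0.648.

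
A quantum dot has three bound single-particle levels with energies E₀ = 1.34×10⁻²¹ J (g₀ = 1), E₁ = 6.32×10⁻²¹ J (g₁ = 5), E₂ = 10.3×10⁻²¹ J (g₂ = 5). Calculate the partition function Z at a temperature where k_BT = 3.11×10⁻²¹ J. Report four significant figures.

Eᵢ/kT = 0.430868, 2.03215, 3.31190.
Z = Σ gᵢe^(−Eᵢ/kT) = 1·e^(−0.430868) + 5·e^(−2.03215) + 5·e^(−3.31190) = 0.649945 + 0.655267 + 0.182234 = 1.48745.

Z = 1.487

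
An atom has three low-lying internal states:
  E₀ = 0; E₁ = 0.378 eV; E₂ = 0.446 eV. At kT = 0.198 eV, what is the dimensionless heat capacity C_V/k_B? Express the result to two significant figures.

0.68

Eᵢ/kT = 0, 1.909, 2.253.
Z = Σ e^(−Eᵢ/kT) = e^(−0) + e^(−1.909) + e^(−2.253) = 1.000 + 0.1482 + 0.1051 = 1.253.
⟨E⟩ = 0.08212 eV, ⟨E²⟩ = 0.03358 eV².
C_V/k_B = (⟨E²⟩ − ⟨E⟩²)/(kT)² = (0.03358 − 0.006744)/0.03920 = 0.68.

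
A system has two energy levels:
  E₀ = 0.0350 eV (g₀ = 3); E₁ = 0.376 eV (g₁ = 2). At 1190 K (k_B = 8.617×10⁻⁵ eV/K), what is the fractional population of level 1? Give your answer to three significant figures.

k_BT = 8.617×10⁻⁵ × 1190 K = 0.10254 eV.
Eᵢ/kT = 0.34133, 3.6669.
Z = Σ gᵢe^(−Eᵢ/kT) = 3·e^(−0.34133) + 2·e^(−3.6669) = 2.1325 + 0.051111 = 2.1836.
P₁ = g₁ e^(−E₁/kT) / Z = 0.051111/2.1836 = 0.0234.

0.0234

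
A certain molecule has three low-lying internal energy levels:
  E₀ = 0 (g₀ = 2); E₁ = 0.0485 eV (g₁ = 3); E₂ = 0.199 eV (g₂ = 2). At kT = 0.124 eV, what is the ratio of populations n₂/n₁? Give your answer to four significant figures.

n₂/n₁ = (g₂/g₁) exp[−(E₂−E₁)/kT] = (2/3) × exp(−(0.1505 eV)/(0.124 eV)) = (2/3) × exp(-1.21371) = 0.1981.

0.1981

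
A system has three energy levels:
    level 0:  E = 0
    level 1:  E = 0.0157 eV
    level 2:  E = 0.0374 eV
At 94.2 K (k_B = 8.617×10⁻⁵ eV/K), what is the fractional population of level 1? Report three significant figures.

k_BT = 8.617×10⁻⁵ × 94.2 K = 0.0081172 eV.
Eᵢ/kT = 0, 1.9342, 4.6075.
Z = Σ e^(−Eᵢ/kT) = e^(−0) + e^(−1.9342) + e^(−4.6075) = 1.0000 + 0.14454 + 0.0099767 = 1.1545.
P₁ = e^(−E₁/kT) / Z = 0.14454/1.1545 = 0.125.

0.125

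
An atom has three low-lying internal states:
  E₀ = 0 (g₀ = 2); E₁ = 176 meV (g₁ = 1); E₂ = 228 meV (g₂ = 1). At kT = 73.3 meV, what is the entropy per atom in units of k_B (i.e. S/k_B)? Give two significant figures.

Eᵢ/kT = 0, 2.401, 3.111.
Z = Σ gᵢe^(−Eᵢ/kT) = 2·e^(−0) + 1·e^(−2.401) + 1·e^(−3.111) = 2.000 + 0.09063 + 0.04456 = 2.135.
⟨E⟩ = Σ EᵢPᵢ = 12.23 meV.
S/k_B = ln Z + ⟨E⟩/kT = ln(2.135) + 12.23/73.3 = 0.7585 + 0.1668 = 0.93.

0.93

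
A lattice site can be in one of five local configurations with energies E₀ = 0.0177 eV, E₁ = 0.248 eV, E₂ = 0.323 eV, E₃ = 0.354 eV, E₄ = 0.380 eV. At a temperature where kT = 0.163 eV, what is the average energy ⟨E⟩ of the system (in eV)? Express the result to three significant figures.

Eᵢ/kT = 0.10859, 1.5215, 1.9816, 2.1718, 2.3313.
Z = Σ e^(−Eᵢ/kT) = e^(−0.10859) + e^(−1.5215) + e^(−1.9816) + e^(−2.1718) + e^(−2.3313) = 0.89710 + 0.21838 + 0.13785 + 0.11397 + 0.097169 = 1.4645.
⟨E⟩ = Σ Eᵢ e^(−Eᵢ/kT) / Z = (0.0177·0.89710 + 0.248·0.21838 + 0.323·0.13785 + 0.354·0.11397 + 0.380·0.097169) / 1.4645 = 0.131 eV.

0.131 eV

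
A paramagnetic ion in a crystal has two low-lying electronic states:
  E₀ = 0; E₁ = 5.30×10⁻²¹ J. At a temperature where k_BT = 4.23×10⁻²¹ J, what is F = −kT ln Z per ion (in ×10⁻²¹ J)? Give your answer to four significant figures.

-1.063 ×10⁻²¹ J

Eᵢ/kT = 0, 1.25296.
Z = Σ e^(−Eᵢ/kT) = e^(−0) + e^(−1.25296) = 1.00000 + 0.285658 = 1.28566.
F = −kT ln Z = −4.23 × ln(1.28566) = −4.23 × 0.251272 = -1.063 ×10⁻²¹ J.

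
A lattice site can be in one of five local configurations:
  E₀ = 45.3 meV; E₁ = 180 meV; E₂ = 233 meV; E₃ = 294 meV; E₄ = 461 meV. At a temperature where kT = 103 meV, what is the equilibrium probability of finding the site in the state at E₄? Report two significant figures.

Eᵢ/kT = 0.4398, 1.748, 2.262, 2.854, 4.476.
Z = Σ e^(−Eᵢ/kT) = e^(−0.4398) + e^(−1.748) + e^(−2.262) + e^(−2.854) + e^(−4.476) = 0.6442 + 0.1741 + 0.1041 + 0.05761 + 0.01138 = 0.9914.
P₄ = e^(−E₄/kT) / Z = 0.01138/0.9914 = 0.011.

0.011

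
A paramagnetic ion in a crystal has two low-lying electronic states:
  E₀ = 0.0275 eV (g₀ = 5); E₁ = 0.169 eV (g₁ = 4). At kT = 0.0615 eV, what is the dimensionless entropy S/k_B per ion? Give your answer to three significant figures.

Eᵢ/kT = 0.44715, 2.7480.
Z = Σ gᵢe^(−Eᵢ/kT) = 5·e^(−0.44715) + 4·e^(−2.7480) = 3.1972 + 0.25622 = 3.4534.
⟨E⟩ = Σ EᵢPᵢ = 0.037999 eV.
S/k_B = ln Z + ⟨E⟩/kT = ln(3.4534) + 0.037999/0.0615 = 1.2394 + 0.61787 = 1.86.

1.86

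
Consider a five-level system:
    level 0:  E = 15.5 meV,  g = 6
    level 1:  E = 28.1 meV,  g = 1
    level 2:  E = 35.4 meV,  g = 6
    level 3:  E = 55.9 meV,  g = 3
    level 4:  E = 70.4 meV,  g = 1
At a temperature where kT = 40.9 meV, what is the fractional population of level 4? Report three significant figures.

Eᵢ/kT = 0.37897, 0.68704, 0.86553, 1.3667, 1.7213.
Z = Σ gᵢe^(−Eᵢ/kT) = 6·e^(−0.37897) + 1·e^(−0.68704) + 6·e^(−0.86553) + 3·e^(−1.3667) + 1·e^(−1.7213) = 4.1074 + 0.50306 + 2.5250 + 0.76484 + 0.17883 = 8.0791.
P₄ = g₄ e^(−E₄/kT) / Z = 0.17883/8.0791 = 0.0221.

0.0221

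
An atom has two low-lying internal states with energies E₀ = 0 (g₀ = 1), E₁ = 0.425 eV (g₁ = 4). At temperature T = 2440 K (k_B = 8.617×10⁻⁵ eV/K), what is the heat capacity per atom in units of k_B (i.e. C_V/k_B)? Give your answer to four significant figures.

k_BT = 8.617×10⁻⁵ × 2440 K = 0.210255 eV.
Eᵢ/kT = 0, 2.02136.
Z = Σ gᵢe^(−Eᵢ/kT) = 1·e^(−0) + 4·e^(−2.02136) = 1.00000 + 0.529901 = 1.52990.
⟨E⟩ = 0.147204 eV, ⟨E²⟩ = 0.0625618 eV².
C_V/k_B = (⟨E²⟩ − ⟨E⟩²)/(kT)² = (0.0625618 − 0.0216690)/0.0442072 = 0.9250.

0.9250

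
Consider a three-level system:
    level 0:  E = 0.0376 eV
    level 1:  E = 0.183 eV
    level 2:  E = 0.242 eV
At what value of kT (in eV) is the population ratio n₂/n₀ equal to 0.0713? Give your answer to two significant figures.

n₂/n₀ = exp[−(E₂−E₀)/kT] = 0.0713.
⇒ (E₂−E₀)/kT = ln(1/0.0713) = ln(14.03) = 2.641.
kT = 0.2044 eV / 2.641 = 0.077 eV.

0.077 eV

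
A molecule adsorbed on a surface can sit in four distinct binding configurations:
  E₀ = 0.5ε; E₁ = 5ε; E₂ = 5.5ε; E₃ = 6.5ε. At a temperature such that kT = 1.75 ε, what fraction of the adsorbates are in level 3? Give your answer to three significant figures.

Eᵢ/kT = 0.28571, 2.8571, 3.1429, 3.7143.
Z = Σ e^(−Eᵢ/kT) = e^(−0.28571) + e^(−2.8571) + e^(−3.1429) + e^(−3.7143) = 0.75148 + 0.057435 + 0.043157 + 0.024372 = 0.87644.
P₃ = e^(−E₃/kT) / Z = 0.024372/0.87644 = 0.0278.

0.0278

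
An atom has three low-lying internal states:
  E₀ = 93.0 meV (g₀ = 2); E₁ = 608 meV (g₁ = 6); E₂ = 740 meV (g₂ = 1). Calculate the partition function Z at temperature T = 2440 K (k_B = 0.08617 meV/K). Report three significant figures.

k_BT = 0.08617 × 2440 K = 210.25 meV.
Eᵢ/kT = 0.44233, 2.8918, 3.5196.
Z = Σ gᵢe^(−Eᵢ/kT) = 2·e^(−0.44233) + 6·e^(−2.8918) + 1·e^(−3.5196) = 1.2851 + 0.33286 + 0.029611 = 1.6476.

Z = 1.65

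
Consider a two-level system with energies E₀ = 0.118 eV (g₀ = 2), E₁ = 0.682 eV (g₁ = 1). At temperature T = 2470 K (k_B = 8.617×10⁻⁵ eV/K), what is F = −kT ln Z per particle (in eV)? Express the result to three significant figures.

-0.0369 eV

k_BT = 8.617×10⁻⁵ × 2470 K = 0.21284 eV.
Eᵢ/kT = 0.55441, 3.2043.
Z = Σ gᵢe^(−Eᵢ/kT) = 2·e^(−0.55441) + 1·e^(−3.2043) = 1.1488 + 0.040587 = 1.1894.
F = −kT ln Z = −0.21284 × ln(1.1894) = −0.21284 × 0.17345 = -0.0369 eV.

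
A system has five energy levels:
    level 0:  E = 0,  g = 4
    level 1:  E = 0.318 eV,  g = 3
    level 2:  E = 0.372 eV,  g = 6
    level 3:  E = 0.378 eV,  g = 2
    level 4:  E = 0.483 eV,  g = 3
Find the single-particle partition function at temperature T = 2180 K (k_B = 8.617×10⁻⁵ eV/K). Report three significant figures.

k_BT = 8.617×10⁻⁵ × 2180 K = 0.18785 eV.
Eᵢ/kT = 0, 1.6928, 1.9803, 2.0122, 2.5712.
Z = Σ gᵢe^(−Eᵢ/kT) = 4·e^(−0) + 3·e^(−1.6928) + 6·e^(−1.9803) + 2·e^(−2.0122) + 3·e^(−2.5712) = 4.0000 + 0.55201 + 0.82817 + 0.26739 + 0.22933 = 5.8769.

Z = 5.88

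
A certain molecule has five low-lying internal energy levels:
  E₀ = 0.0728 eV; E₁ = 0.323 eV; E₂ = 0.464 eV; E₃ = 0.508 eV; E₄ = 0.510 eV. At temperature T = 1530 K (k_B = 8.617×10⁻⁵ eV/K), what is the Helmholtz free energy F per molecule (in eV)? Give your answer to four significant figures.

k_BT = 8.617×10⁻⁵ × 1530 K = 0.131840 eV.
Eᵢ/kT = 0.552184, 2.44994, 3.51942, 3.85316, 3.86833.
Z = Σ e^(−Eᵢ/kT) = e^(−0.552184) + e^(−2.44994) + e^(−3.51942) + e^(−3.85316) + e^(−3.86833) = 0.575691 + 0.0862988 + 0.0296166 + 0.0212126 + 0.0208932 = 0.733712.
F = −kT ln Z = −0.131840 × ln(0.733712) = −0.131840 × -0.309639 = 0.04082 eV.

0.04082 eV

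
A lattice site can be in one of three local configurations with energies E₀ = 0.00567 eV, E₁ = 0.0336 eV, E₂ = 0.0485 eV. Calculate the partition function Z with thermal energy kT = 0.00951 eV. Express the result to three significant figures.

Z = 0.586

Eᵢ/kT = 0.59621, 3.5331, 5.0999.
Z = Σ e^(−Eᵢ/kT) = e^(−0.59621) + e^(−3.5331) + e^(−5.0999) = 0.55090 + 0.029214 + 0.0060974 = 0.58621.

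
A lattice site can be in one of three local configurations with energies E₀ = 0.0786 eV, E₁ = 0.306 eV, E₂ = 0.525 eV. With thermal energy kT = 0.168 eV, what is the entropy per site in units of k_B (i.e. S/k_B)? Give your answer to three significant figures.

0.688

Eᵢ/kT = 0.46786, 1.8214, 3.1250.
Z = Σ e^(−Eᵢ/kT) = e^(−0.46786) + e^(−1.8214) + e^(−3.1250) = 0.62634 + 0.16180 + 0.043937 = 0.83208.
⟨E⟩ = Σ EᵢPᵢ = 0.14639 eV.
S/k_B = ln Z + ⟨E⟩/kT = ln(0.83208) + 0.14639/0.168 = -0.18383 + 0.87137 = 0.688.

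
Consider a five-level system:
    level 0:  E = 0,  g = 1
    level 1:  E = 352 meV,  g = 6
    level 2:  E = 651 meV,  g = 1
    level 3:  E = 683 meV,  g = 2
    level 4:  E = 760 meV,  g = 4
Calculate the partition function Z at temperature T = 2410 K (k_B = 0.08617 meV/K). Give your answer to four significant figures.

Z = 2.323

k_BT = 0.08617 × 2410 K = 207.670 meV.
Eᵢ/kT = 0, 1.69500, 3.13478, 3.28887, 3.65965.
Z = Σ gᵢe^(−Eᵢ/kT) = 1·e^(−0) + 6·e^(−1.69500) + 1·e^(−3.13478) + 2·e^(−3.28887) + 4·e^(−3.65965) = 1.00000 + 1.10160 + 0.0435093 + 0.0745919 + 0.102966 = 2.32267.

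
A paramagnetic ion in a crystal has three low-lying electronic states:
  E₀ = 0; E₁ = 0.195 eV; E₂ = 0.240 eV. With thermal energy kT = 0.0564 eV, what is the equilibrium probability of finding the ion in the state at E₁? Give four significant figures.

0.03013

Eᵢ/kT = 0, 3.45745, 4.25532.
Z = Σ e^(−Eᵢ/kT) = e^(−0) + e^(−3.45745) + e^(−4.25532) = 1.00000 + 0.0315100 + 0.0141885 = 1.04570.
P₁ = e^(−E₁/kT) / Z = 0.0315100/1.04570 = 0.03013.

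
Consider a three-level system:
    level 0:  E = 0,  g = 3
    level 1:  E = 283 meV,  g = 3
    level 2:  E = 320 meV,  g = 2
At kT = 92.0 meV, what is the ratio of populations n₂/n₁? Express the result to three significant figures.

0.446

n₂/n₁ = (g₂/g₁) exp[−(E₂−E₁)/kT] = (2/3) × exp(−(37 meV)/(92.0 meV)) = (2/3) × exp(-0.40217) = 0.446.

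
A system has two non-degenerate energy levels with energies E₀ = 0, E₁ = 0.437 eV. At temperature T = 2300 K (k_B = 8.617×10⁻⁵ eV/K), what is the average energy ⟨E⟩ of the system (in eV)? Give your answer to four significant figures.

k_BT = 8.617×10⁻⁵ × 2300 K = 0.198191 eV.
Eᵢ/kT = 0, 2.20494.
Z = Σ e^(−Eᵢ/kT) = e^(−0) + e^(−2.20494) = 1.00000 + 0.110257 = 1.11026.
⟨E⟩ = Σ Eᵢ e^(−Eᵢ/kT) / Z = (0·1.00000 + 0.437·0.110257) / 1.11026 = 0.04340 eV.

0.04340 eV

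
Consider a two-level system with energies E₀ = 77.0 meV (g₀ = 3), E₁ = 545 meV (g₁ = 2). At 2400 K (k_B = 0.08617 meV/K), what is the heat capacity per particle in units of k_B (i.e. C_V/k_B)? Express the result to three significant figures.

0.311

k_BT = 0.08617 × 2400 K = 206.81 meV.
Eᵢ/kT = 0.37232, 2.6353.
Z = Σ gᵢe^(−Eᵢ/kT) = 3·e^(−0.37232) + 2·e^(−2.6353) = 2.0674 + 0.14339 = 2.2108.
⟨E⟩ = 107.35 meV, ⟨E²⟩ = 24809 meV².
C_V/k_B = (⟨E²⟩ − ⟨E⟩²)/(kT)² = (24809 − 11524)/42770 = 0.311.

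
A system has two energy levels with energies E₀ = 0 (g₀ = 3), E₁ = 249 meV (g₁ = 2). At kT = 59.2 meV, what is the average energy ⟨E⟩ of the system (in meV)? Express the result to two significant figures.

2.4 meV

Eᵢ/kT = 0, 4.206.
Z = Σ gᵢe^(−Eᵢ/kT) = 3·e^(−0) + 2·e^(−4.206) = 3.000 + 0.02981 = 3.030.
⟨E⟩ = Σ Eᵢ gᵢe^(−Eᵢ/kT) / Z = (0·3.000 + 249·0.02981) / 3.030 = 2.4 meV.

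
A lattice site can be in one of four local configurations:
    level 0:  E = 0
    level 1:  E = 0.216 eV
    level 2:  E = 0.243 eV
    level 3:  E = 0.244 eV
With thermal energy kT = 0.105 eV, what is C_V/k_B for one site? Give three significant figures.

Eᵢ/kT = 0, 2.0571, 2.3143, 2.3238.
Z = Σ e^(−Eᵢ/kT) = e^(−0) + e^(−2.0571) + e^(−2.3143) + e^(−2.3238) = 1.0000 + 0.12782 + 0.098835 + 0.097901 = 1.3246.
⟨E⟩ = 0.057009 eV, ⟨E²⟩ = 0.013308 eV².
C_V/k_B = (⟨E²⟩ − ⟨E⟩²)/(kT)² = (0.013308 − 0.0032500)/0.011025 = 0.912.

0.912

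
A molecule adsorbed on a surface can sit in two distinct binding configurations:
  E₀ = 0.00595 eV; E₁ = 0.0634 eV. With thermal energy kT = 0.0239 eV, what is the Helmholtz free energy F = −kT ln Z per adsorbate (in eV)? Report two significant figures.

Eᵢ/kT = 0.2490, 2.653.
Z = Σ e^(−Eᵢ/kT) = e^(−0.2490) + e^(−2.653) = 0.7796 + 0.07044 = 0.8500.
F = −kT ln Z = −0.0239 × ln(0.8500) = −0.0239 × -0.1625 = 0.0039 eV.

0.0039 eV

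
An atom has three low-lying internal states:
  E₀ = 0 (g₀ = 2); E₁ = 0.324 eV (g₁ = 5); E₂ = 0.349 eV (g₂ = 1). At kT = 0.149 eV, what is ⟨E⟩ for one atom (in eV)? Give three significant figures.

0.0817 eV

Eᵢ/kT = 0, 2.1745, 2.3423.
Z = Σ gᵢe^(−Eᵢ/kT) = 2·e^(−0) + 5·e^(−2.1745) + 1·e^(−2.3423) = 2.0000 + 0.56832 + 0.096106 = 2.6644.
⟨E⟩ = Σ Eᵢ gᵢe^(−Eᵢ/kT) / Z = (0·2.0000 + 0.324·0.56832 + 0.349·0.096106) / 2.6644 = 0.0817 eV.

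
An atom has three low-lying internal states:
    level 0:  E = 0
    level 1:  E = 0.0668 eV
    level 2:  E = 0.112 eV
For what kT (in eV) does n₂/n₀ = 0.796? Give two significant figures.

0.49 eV

n₂/n₀ = exp[−(E₂−E₀)/kT] = 0.796.
⇒ (E₂−E₀)/kT = ln(1/0.796) = ln(1.256) = 0.2279.
kT = 0.112 eV / 0.2279 = 0.49 eV.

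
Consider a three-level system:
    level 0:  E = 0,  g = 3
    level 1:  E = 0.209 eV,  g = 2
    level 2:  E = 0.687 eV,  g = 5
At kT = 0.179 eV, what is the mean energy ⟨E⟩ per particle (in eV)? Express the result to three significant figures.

Eᵢ/kT = 0, 1.1676, 3.8380.
Z = Σ gᵢe^(−Eᵢ/kT) = 3·e^(−0) + 2·e^(−1.1676) + 5·e^(−3.8380) = 3.0000 + 0.62223 + 0.10768 = 3.7299.
⟨E⟩ = Σ Eᵢ gᵢe^(−Eᵢ/kT) / Z = (0·3.0000 + 0.209·0.62223 + 0.687·0.10768) / 3.7299 = 0.0547 eV.

0.0547 eV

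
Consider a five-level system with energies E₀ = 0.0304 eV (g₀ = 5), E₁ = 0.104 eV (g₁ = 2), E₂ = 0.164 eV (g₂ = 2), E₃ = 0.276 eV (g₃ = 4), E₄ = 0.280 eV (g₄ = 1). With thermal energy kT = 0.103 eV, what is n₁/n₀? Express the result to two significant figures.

0.20

n₁/n₀ = (g₁/g₀) exp[−(E₁−E₀)/kT] = (2/5) × exp(−(0.0736 eV)/(0.103 eV)) = (2/5) × exp(-0.7146) = 0.20.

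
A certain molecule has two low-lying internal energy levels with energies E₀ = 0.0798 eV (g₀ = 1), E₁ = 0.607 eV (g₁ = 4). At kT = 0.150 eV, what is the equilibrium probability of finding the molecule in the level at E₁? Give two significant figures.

Eᵢ/kT = 0.5320, 4.047.
Z = Σ gᵢe^(−Eᵢ/kT) = 1·e^(−0.5320) + 4·e^(−4.047) = 0.5874 + 0.06990 = 0.6573.
P₁ = g₁ e^(−E₁/kT) / Z = 0.06990/0.6573 = 0.11.

0.11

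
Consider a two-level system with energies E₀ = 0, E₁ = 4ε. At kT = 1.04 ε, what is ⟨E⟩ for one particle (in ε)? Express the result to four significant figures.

Eᵢ/kT = 0, 3.84615.
Z = Σ e^(−Eᵢ/kT) = e^(−0) + e^(−3.84615) = 1.00000 + 0.0213618 = 1.02136.
⟨E⟩ = Σ Eᵢ e^(−Eᵢ/kT) / Z = (0·1.00000 + 4·0.0213618) / 1.02136 = 0.08366 ε.

0.08366 ε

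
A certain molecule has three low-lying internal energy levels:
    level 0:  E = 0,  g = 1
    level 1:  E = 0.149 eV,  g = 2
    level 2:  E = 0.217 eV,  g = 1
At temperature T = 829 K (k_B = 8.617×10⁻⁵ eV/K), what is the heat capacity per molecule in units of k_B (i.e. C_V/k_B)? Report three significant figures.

0.913

k_BT = 8.617×10⁻⁵ × 829 K = 0.071435 eV.
Eᵢ/kT = 0, 2.0858, 3.0377.
Z = Σ gᵢe^(−Eᵢ/kT) = 1·e^(−0) + 2·e^(−2.0858) + 1·e^(−3.0377) = 1.0000 + 0.24842 + 0.047945 = 1.2964.
⟨E⟩ = 0.036577 eV, ⟨E²⟩ = 0.0059957 eV².
C_V/k_B = (⟨E²⟩ − ⟨E⟩²)/(kT)² = (0.0059957 − 0.0013379)/0.0051030 = 0.913.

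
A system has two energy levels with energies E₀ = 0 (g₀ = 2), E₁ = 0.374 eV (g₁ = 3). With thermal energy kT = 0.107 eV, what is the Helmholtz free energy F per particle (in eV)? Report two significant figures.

Eᵢ/kT = 0, 3.495.
Z = Σ gᵢe^(−Eᵢ/kT) = 2·e^(−0) + 3·e^(−3.495) = 2.000 + 0.09105 = 2.091.
F = −kT ln Z = −0.107 × ln(2.091) = −0.107 × 0.7376 = -0.079 eV.

-0.079 eV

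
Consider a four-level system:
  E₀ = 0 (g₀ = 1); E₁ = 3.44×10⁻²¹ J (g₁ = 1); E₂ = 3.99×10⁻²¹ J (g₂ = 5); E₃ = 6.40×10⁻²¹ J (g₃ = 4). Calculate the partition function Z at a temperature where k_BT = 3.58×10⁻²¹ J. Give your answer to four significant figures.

Z = 3.692

Eᵢ/kT = 0, 0.960894, 1.11453, 1.78771.
Z = Σ gᵢe^(−Eᵢ/kT) = 1·e^(−0) + 1·e^(−0.960894) + 5·e^(−1.11453) + 4·e^(−1.78771) = 1.00000 + 0.382551 + 1.64035 + 0.669372 = 3.69227.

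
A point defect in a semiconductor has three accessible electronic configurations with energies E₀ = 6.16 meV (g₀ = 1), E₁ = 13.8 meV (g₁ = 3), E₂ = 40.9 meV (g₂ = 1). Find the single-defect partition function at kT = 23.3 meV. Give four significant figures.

Z = 2.600

Eᵢ/kT = 0.264378, 0.592275, 1.75536.
Z = Σ gᵢe^(−Eᵢ/kT) = 1·e^(−0.264378) + 3·e^(−0.592275) + 1·e^(−1.75536) = 0.767683 + 1.65920 + 0.172845 = 2.59973.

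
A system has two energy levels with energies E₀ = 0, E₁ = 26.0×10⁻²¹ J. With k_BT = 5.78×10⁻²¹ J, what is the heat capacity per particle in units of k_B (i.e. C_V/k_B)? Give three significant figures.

Eᵢ/kT = 0, 4.4983.
Z = Σ e^(−Eᵢ/kT) = e^(−0) + e^(−4.4983) = 1.0000 + 0.011128 = 1.0111.
⟨E⟩ = 0.28615, ⟨E²⟩ = 7.4399.
C_V/k_B = (⟨E²⟩ − ⟨E⟩²)/(kT)² = (7.4399 − 0.081882)/33.408 = 0.220.

0.220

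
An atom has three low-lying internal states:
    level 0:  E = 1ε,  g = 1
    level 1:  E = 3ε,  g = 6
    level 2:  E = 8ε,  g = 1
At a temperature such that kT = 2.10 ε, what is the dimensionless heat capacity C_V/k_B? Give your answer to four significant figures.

Eᵢ/kT = 0.476190, 1.42857, 3.80952.
Z = Σ gᵢe^(−Eᵢ/kT) = 1·e^(−0.476190) + 6·e^(−1.42857) + 1·e^(−3.80952) = 0.621145 + 1.43791 + 0.0221588 = 2.08121.
⟨E⟩ = 2.45633 ε, ⟨E²⟩ = 7.19798 ε².
C_V/k_B = (⟨E²⟩ − ⟨E⟩²)/(kT)² = (7.19798 − 6.03356)/4.41000 = 0.2640.

0.2640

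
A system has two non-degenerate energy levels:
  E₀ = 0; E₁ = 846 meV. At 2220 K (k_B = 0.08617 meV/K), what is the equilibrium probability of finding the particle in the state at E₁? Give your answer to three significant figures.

k_BT = 0.08617 × 2220 K = 191.30 meV.
Eᵢ/kT = 0, 4.4224.
Z = Σ e^(−Eᵢ/kT) = e^(−0) + e^(−4.4224) = 1.0000 + 0.012005 = 1.0120.
P₁ = e^(−E₁/kT) / Z = 0.012005/1.0120 = 0.0119.

0.0119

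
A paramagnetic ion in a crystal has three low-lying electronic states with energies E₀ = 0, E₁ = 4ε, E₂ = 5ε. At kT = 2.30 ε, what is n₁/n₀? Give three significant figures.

0.176

n₁/n₀ = exp[−(E₁−E₀)/kT] = exp(−(4ε)/(2.30ε)) = exp(-1.7391) = 0.176.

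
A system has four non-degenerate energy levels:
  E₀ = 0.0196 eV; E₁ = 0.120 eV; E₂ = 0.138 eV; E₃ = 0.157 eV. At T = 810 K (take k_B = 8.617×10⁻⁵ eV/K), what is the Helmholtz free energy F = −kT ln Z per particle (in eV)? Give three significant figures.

-0.0115 eV

k_BT = 8.617×10⁻⁵ × 810 K = 0.069798 eV.
Eᵢ/kT = 0.28081, 1.7192, 1.9771, 2.2493.
Z = Σ e^(−Eᵢ/kT) = e^(−0.28081) + e^(−1.7192) + e^(−1.9771) + e^(−2.2493) = 0.75517 + 0.17921 + 0.13847 + 0.10547 = 1.1783.
F = −kT ln Z = −0.069798 × ln(1.1783) = −0.069798 × 0.16407 = -0.0115 eV.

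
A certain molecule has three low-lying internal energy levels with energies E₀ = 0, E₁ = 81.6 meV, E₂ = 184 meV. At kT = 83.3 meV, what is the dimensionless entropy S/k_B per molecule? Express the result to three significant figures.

0.807

Eᵢ/kT = 0, 0.97959, 2.2089.
Z = Σ e^(−Eᵢ/kT) = e^(−0) + e^(−0.97959) + e^(−2.2089) = 1.0000 + 0.37547 + 0.10982 = 1.4853.
⟨E⟩ = Σ EᵢPᵢ = 34.232 meV.
S/k_B = ln Z + ⟨E⟩/kT = ln(1.4853) + 34.232/83.3 = 0.39562 + 0.41095 = 0.807.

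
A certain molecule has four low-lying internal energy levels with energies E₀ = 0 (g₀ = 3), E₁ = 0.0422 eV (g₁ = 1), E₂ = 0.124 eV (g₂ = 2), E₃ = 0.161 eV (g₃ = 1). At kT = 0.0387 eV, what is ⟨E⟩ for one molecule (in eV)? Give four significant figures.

Eᵢ/kT = 0, 1.09044, 3.20413, 4.16021.
Z = Σ gᵢe^(−Eᵢ/kT) = 3·e^(−0) + 1·e^(−1.09044) + 2·e^(−3.20413) + 1·e^(−4.16021) = 3.00000 + 0.336069 + 0.0811884 + 0.0156043 = 3.43286.
⟨E⟩ = Σ Eᵢ gᵢe^(−Eᵢ/kT) / Z = (0·3.00000 + 0.0422·0.336069 + 0.124·0.0811884 + 0.161·0.0156043) / 3.43286 = 0.007796 eV.

0.007796 eV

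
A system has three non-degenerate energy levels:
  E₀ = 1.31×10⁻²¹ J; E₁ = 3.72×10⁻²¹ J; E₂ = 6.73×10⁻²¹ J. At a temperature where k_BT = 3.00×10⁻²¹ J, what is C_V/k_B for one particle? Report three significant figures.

0.346

Eᵢ/kT = 0.43667, 1.2400, 2.2433.
Z = Σ e^(−Eᵢ/kT) = e^(−0.43667) + e^(−1.2400) + e^(−2.2433) = 0.64618 + 0.28938 + 0.10611 = 1.0417.
⟨E⟩ = 2.5315, ⟨E²⟩ = 9.5224.
C_V/k_B = (⟨E²⟩ − ⟨E⟩²)/(kT)² = (9.5224 − 6.4085)/9.0000 = 0.346.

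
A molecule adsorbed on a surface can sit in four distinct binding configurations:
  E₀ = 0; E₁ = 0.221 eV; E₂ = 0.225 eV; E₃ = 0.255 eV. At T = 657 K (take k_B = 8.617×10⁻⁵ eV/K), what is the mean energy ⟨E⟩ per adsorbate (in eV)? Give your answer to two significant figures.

k_BT = 8.617×10⁻⁵ × 657 K = 0.05661 eV.
Eᵢ/kT = 0, 3.904, 3.975, 4.505.
Z = Σ e^(−Eᵢ/kT) = e^(−0) + e^(−3.904) + e^(−3.975) + e^(−4.505) = 1.000 + 0.02016 + 0.01878 + 0.01105 = 1.050.
⟨E⟩ = Σ Eᵢ e^(−Eᵢ/kT) / Z = (0·1.000 + 0.221·0.02016 + 0.225·0.01878 + 0.255·0.01105) / 1.050 = 0.011 eV.

0.011 eV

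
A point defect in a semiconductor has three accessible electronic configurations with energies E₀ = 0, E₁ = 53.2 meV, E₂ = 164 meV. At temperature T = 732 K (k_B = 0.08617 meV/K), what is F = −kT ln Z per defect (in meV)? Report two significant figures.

-26 meV

k_BT = 0.08617 × 732 K = 63.08 meV.
Eᵢ/kT = 0, 0.8434, 2.600.
Z = Σ e^(−Eᵢ/kT) = e^(−0) + e^(−0.8434) + e^(−2.600) = 1.000 + 0.4302 + 0.07427 = 1.504.
F = −kT ln Z = −63.08 × ln(1.504) = −63.08 × 0.4081 = -26 meV.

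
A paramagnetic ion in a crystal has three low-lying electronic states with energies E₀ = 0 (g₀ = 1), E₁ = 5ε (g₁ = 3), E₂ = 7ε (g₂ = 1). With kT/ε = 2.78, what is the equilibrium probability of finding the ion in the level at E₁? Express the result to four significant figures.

0.3149

Eᵢ/kT = 0, 1.79856, 2.51799.
Z = Σ gᵢe^(−Eᵢ/kT) = 1·e^(−0) + 3·e^(−1.79856) + 1·e^(−2.51799) = 1.00000 + 0.496611 + 0.0806215 = 1.57723.
P₁ = g₁ e^(−E₁/kT) / Z = 0.496611/1.57723 = 0.3149.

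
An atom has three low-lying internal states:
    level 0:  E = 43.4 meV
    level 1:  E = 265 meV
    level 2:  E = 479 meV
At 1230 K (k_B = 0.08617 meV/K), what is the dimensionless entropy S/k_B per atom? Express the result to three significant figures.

0.417

k_BT = 0.08617 × 1230 K = 105.99 meV.
Eᵢ/kT = 0.40947, 2.5002, 4.5193.
Z = Σ e^(−Eᵢ/kT) = e^(−0.40947) + e^(−2.5002) + e^(−4.5193) = 0.66400 + 0.082069 + 0.010897 = 0.75697.
⟨E⟩ = Σ EᵢPᵢ = 73.696 meV.
S/k_B = ln Z + ⟨E⟩/kT = ln(0.75697) + 73.696/105.99 = -0.27843 + 0.69531 = 0.417.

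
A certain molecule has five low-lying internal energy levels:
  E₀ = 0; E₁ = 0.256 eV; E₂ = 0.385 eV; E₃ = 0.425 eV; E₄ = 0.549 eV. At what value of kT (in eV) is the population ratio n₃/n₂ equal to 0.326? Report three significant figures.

0.0357 eV

n₃/n₂ = exp[−(E₃−E₂)/kT] = 0.326.
⇒ (E₃−E₂)/kT = ln(1/0.326) = ln(3.0675) = 1.1209.
kT = 0.040 eV / 1.1209 = 0.0357 eV.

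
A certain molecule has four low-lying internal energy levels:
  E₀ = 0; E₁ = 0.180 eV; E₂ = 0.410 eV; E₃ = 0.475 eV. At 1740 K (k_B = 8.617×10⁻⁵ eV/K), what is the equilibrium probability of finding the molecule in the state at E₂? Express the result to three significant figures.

k_BT = 8.617×10⁻⁵ × 1740 K = 0.14994 eV.
Eᵢ/kT = 0, 1.2005, 2.7344, 3.1679.
Z = Σ e^(−Eᵢ/kT) = e^(−0) + e^(−1.2005) + e^(−2.7344) + e^(−3.1679) = 1.0000 + 0.30104 + 0.064933 + 0.042092 = 1.4081.
P₂ = e^(−E₂/kT) / Z = 0.064933/1.4081 = 0.0461.

0.0461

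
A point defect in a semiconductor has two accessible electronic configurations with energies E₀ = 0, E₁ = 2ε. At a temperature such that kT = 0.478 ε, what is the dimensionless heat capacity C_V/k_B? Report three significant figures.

0.259

Eᵢ/kT = 0, 4.1841.
Z = Σ e^(−Eᵢ/kT) = e^(−0) + e^(−4.1841) = 1.0000 + 0.015236 = 1.0152.
⟨E⟩ = 0.030016 ε, ⟨E²⟩ = 0.060032 ε².
C_V/k_B = (⟨E²⟩ − ⟨E⟩²)/(kT)² = (0.060032 − 0.00090096)/0.22848 = 0.259.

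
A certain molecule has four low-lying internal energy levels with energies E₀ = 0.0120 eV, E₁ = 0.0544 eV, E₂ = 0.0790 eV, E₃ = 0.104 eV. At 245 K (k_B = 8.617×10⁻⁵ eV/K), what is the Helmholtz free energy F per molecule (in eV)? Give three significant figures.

k_BT = 8.617×10⁻⁵ × 245 K = 0.021112 eV.
Eᵢ/kT = 0.56840, 2.5767, 3.7419, 4.9261.
Z = Σ e^(−Eᵢ/kT) = e^(−0.56840) + e^(−2.5767) + e^(−3.7419) + e^(−4.9261) = 0.56643 + 0.076024 + 0.023709 + 0.0072547 = 0.67342.
F = −kT ln Z = −0.021112 × ln(0.67342) = −0.021112 × -0.39539 = 0.00835 eV.

0.00835 eV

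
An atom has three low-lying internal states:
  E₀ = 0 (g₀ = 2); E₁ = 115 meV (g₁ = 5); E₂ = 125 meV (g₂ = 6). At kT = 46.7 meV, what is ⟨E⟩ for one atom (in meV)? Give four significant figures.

35.44 meV

Eᵢ/kT = 0, 2.46253, 2.67666.
Z = Σ gᵢe^(−Eᵢ/kT) = 2·e^(−0) + 5·e^(−2.46253) + 6·e^(−2.67666) = 2.00000 + 0.426095 + 0.412755 = 2.83885.
⟨E⟩ = Σ Eᵢ gᵢe^(−Eᵢ/kT) / Z = (0·2.00000 + 115·0.426095 + 125·0.412755) / 2.83885 = 35.44 meV.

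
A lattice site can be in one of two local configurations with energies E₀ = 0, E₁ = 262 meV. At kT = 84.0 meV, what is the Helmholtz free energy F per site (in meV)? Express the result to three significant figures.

Eᵢ/kT = 0, 3.1190.
Z = Σ e^(−Eᵢ/kT) = e^(−0) + e^(−3.1190) = 1.0000 + 0.044201 = 1.0442.
F = −kT ln Z = −84.0 × ln(1.0442) = −84.0 × 0.043251 = -3.63 meV.

-3.63 meV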